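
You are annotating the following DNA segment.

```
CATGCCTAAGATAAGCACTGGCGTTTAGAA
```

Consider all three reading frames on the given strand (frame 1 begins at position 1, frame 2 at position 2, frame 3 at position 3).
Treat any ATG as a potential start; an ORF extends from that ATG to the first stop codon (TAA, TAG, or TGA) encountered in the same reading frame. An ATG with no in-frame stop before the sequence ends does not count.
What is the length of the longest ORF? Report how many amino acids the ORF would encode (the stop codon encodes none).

Frame 1: CAT GCC TAA GAT AAG CAC TGG CGT TTA GAA — no ATG→stop ORF.
Frame 2: ATG CCT AAG ATA AGC ACT GGC GTT TAG — ATG at 2, stop TAG at 26 → 27 nt.
Frame 3: TGC CTA AGA TAA GCA CTG GCG TTT AGA — no ATG→stop ORF.
Longest: frame 2, positions 2–28, 27 nt = 9 codons = 8 aa. → 8 amino acids.

8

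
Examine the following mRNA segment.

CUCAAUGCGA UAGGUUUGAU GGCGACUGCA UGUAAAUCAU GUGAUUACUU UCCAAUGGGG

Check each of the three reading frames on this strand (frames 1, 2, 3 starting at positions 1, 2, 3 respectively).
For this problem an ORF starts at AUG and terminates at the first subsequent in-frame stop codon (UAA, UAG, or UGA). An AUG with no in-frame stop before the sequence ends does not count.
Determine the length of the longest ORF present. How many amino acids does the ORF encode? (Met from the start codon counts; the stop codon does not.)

Frame 1: CUC AAU GCG AUA GGU UUG AUG GCG ACU GCA UGU AAA UCA UGU GAU UAC UUU CCA AUG GGG — no AUG→stop ORF.
Frame 2: UCA AUG CGA UAG GUU UGA UGG CGA CUG CAU GUA AAU CAU GUG AUU ACU UUC CAA UGG — AUG at 5, stop UAG at 11 → 9 nt.
Frame 3: CAA UGC GAU AGG UUU GAU GGC GAC UGC AUG UAA AUC AUG UGA UUA CUU UCC AAU GGG — AUG at 30, stop UAA at 33 → 6 nt; AUG at 39, stop UGA at 42 → 6 nt.
Longest: frame 2, positions 5–13, 9 nt = 3 codons = 2 aa. → 2 amino acids.

2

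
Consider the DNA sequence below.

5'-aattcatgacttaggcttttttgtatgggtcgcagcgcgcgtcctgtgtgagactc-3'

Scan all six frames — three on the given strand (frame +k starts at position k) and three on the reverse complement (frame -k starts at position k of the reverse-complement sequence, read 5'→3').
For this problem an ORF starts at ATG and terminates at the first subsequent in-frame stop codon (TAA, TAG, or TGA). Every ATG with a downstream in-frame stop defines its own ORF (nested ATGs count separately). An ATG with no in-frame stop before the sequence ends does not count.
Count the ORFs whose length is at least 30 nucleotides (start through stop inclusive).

0

Reverse complement (5'→3'): GAGTCTCACACAGGACGCGCGCTGCGACCCATACAAAAAAGCCTAAGTCATGAATT
Frame +1: AAT TCA TGA CTT AGG CTT TTT TGT ATG GGT CGC AGC GCG CGT CCT GTG TGA GAC — ATG at 25, stop TGA at 49 → 27 nt.
Frame +2: ATT CAT GAC TTA GGC TTT TTT GTA TGG GTC GCA GCG CGC GTC CTG TGT GAG ACT — no ATG→stop ORF.
Frame +3: TTC ATG ACT TAG GCT TTT TTG TAT GGG TCG CAG CGC GCG TCC TGT GTG AGA CTC — ATG at 6, stop TAG at 12 → 9 nt.
Frame -1: GAG TCT CAC ACA GGA CGC GCG CTG CGA CCC ATA CAA AAA AGC CTA AGT CAT GAA — no ATG→stop ORF.
Frame -2: AGT CTC ACA CAG GAC GCG CGC TGC GAC CCA TAC AAA AAA GCC TAA GTC ATG AAT — no ATG→stop ORF.
Frame -3: GTC TCA CAC AGG ACG CGC GCT GCG ACC CAT ACA AAA AAG CCT AAG TCA TGA ATT — no ATG→stop ORF.
No ORF reaches 30 nucleotides. Count = 0.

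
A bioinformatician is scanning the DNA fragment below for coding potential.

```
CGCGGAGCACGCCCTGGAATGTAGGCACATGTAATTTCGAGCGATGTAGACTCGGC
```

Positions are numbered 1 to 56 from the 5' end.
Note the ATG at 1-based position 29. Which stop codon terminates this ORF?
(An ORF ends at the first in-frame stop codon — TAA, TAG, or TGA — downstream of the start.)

Codons from position 29: ATG (29–31), TAA (32–34).
The first in-frame stop codon is TAA.

TAA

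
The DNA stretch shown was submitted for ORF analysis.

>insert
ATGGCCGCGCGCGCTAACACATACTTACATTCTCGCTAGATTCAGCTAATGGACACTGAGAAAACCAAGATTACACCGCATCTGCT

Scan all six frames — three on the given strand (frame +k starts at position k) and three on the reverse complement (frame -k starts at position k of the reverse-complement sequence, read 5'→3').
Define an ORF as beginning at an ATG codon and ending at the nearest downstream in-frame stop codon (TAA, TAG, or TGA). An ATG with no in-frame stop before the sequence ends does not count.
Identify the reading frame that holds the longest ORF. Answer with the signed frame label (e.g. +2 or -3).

Reverse complement (5'→3'): AGCAGATGCGGTGTAATCTTGGTTTTCTCAGTGTCCATTAGCTGAATCTAGCGAGAATGTAAGTATGTGTTAGCGCGCGCGGCCAT
Frame +1: ATG GCC GCG CGC GCT AAC ACA TAC TTA CAT TCT CGC TAG ATT CAG CTA ATG GAC ACT GAG AAA ACC AAG ATT ACA CCG CAT CTG — ATG at 1, stop TAG at 37 → 39 nt.
Frame +2: TGG CCG CGC GCG CTA ACA CAT ACT TAC ATT CTC GCT AGA TTC AGC TAA TGG ACA CTG AGA AAA CCA AGA TTA CAC CGC ATC TGC — no ATG→stop ORF.
Frame +3: GGC CGC GCG CGC TAA CAC ATA CTT ACA TTC TCG CTA GAT TCA GCT AAT GGA CAC TGA GAA AAC CAA GAT TAC ACC GCA TCT GCT — no ATG→stop ORF.
Frame -1: AGC AGA TGC GGT GTA ATC TTG GTT TTC TCA GTG TCC ATT AGC TGA ATC TAG CGA GAA TGT AAG TAT GTG TTA GCG CGC GCG GCC — no ATG→stop ORF.
Frame -2: GCA GAT GCG GTG TAA TCT TGG TTT TCT CAG TGT CCA TTA GCT GAA TCT AGC GAG AAT GTA AGT ATG TGT TAG CGC GCG CGG CCA — ATG at 65, stop TAG at 71 → 9 nt.
Frame -3: CAG ATG CGG TGT AAT CTT GGT TTT CTC AGT GTC CAT TAG CTG AAT CTA GCG AGA ATG TAA GTA TGT GTT AGC GCG CGC GGC CAT — ATG at 6, stop TAG at 39 → 36 nt; ATG at 57, stop TAA at 60 → 6 nt.
Longest ORF is 39 nt in frame +1 (positions 1–39).

+1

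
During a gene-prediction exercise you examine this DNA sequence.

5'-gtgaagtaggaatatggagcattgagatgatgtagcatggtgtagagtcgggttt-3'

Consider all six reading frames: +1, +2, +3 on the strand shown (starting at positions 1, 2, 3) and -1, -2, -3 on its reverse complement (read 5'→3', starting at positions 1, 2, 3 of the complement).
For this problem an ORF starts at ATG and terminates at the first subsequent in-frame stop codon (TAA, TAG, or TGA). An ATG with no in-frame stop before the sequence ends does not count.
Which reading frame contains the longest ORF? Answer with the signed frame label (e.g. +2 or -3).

+2

Reverse complement (5'→3'): AAACCCGACTCTACACCATGCTACATCATCTCAATGCTCCATATTCCTACTTCAC
Frame +1: GTG AAG TAG GAA TAT GGA GCA TTG AGA TGA TGT AGC ATG GTG TAG AGT CGG GTT — ATG at 37, stop TAG at 43 → 9 nt.
Frame +2: TGA AGT AGG AAT ATG GAG CAT TGA GAT GAT GTA GCA TGG TGT AGA GTC GGG TTT — ATG at 14, stop TGA at 23 → 12 nt.
Frame +3: GAA GTA GGA ATA TGG AGC ATT GAG ATG ATG TAG CAT GGT GTA GAG TCG GGT — ATG at 27, stop TAG at 33 → 9 nt; ATG at 30, stop TAG at 33 → 6 nt.
Frame -1: AAA CCC GAC TCT ACA CCA TGC TAC ATC ATC TCA ATG CTC CAT ATT CCT ACT TCA — no ATG→stop ORF.
Frame -2: AAC CCG ACT CTA CAC CAT GCT ACA TCA TCT CAA TGC TCC ATA TTC CTA CTT CAC — no ATG→stop ORF.
Frame -3: ACC CGA CTC TAC ACC ATG CTA CAT CAT CTC AAT GCT CCA TAT TCC TAC TTC — no ATG→stop ORF.
Longest ORF is 12 nt in frame +2 (positions 14–25).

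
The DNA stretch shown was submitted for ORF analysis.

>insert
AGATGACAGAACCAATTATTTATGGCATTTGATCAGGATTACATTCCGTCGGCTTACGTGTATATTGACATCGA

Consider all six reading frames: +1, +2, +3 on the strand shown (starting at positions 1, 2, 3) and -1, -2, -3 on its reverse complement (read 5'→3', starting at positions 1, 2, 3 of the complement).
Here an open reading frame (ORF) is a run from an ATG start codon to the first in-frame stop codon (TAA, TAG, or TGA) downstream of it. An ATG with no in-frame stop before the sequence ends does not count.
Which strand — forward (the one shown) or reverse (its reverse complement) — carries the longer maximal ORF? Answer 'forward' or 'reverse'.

Reverse complement (5'→3'): TCGATGTCAATATACACGTAAGCCGACGGAATGTAATCCTGATCAAATGCCATAAATAATTGGTTCTGTCATCT
Frame +1: AGA TGA CAG AAC CAA TTA TTT ATG GCA TTT GAT CAG GAT TAC ATT CCG TCG GCT TAC GTG TAT ATT GAC ATC — no ATG→stop ORF.
Frame +2: GAT GAC AGA ACC AAT TAT TTA TGG CAT TTG ATC AGG ATT ACA TTC CGT CGG CTT ACG TGT ATA TTG ACA TCG — no ATG→stop ORF.
Frame +3: ATG ACA GAA CCA ATT ATT TAT GGC ATT TGA TCA GGA TTA CAT TCC GTC GGC TTA CGT GTA TAT TGA CAT CGA — ATG at 3, stop TGA at 30 → 30 nt.
Frame -1: TCG ATG TCA ATA TAC ACG TAA GCC GAC GGA ATG TAA TCC TGA TCA AAT GCC ATA AAT AAT TGG TTC TGT CAT — ATG at 4, stop TAA at 19 → 18 nt; ATG at 31, stop TAA at 34 → 6 nt.
Frame -2: CGA TGT CAA TAT ACA CGT AAG CCG ACG GAA TGT AAT CCT GAT CAA ATG CCA TAA ATA ATT GGT TCT GTC ATC — ATG at 47, stop TAA at 53 → 9 nt.
Frame -3: GAT GTC AAT ATA CAC GTA AGC CGA CGG AAT GTA ATC CTG ATC AAA TGC CAT AAA TAA TTG GTT CTG TCA TCT — no ATG→stop ORF.
Forward-strand max 30 nt; reverse-strand max 18 nt. The forward strand has the longer ORF.

forward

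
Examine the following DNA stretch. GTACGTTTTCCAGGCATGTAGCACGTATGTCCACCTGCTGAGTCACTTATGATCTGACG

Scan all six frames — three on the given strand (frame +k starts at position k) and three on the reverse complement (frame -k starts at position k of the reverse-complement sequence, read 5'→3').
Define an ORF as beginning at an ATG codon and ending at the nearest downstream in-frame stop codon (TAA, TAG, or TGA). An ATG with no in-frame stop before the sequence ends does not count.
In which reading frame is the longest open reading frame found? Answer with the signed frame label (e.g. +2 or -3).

+3

Reverse complement (5'→3'): CGTCAGATCATAAGTGACTCAGCAGGTGGACATACGTGCTACATGCCTGGAAAACGTAC
Frame +1: GTA CGT TTT CCA GGC ATG TAG CAC GTA TGT CCA CCT GCT GAG TCA CTT ATG ATC TGA — ATG at 16, stop TAG at 19 → 6 nt; ATG at 49, stop TGA at 55 → 9 nt.
Frame +2: TAC GTT TTC CAG GCA TGT AGC ACG TAT GTC CAC CTG CTG AGT CAC TTA TGA TCT GAC — no ATG→stop ORF.
Frame +3: ACG TTT TCC AGG CAT GTA GCA CGT ATG TCC ACC TGC TGA GTC ACT TAT GAT CTG ACG — ATG at 27, stop TGA at 39 → 15 nt.
Frame -1: CGT CAG ATC ATA AGT GAC TCA GCA GGT GGA CAT ACG TGC TAC ATG CCT GGA AAA CGT — no ATG→stop ORF.
Frame -2: GTC AGA TCA TAA GTG ACT CAG CAG GTG GAC ATA CGT GCT ACA TGC CTG GAA AAC GTA — no ATG→stop ORF.
Frame -3: TCA GAT CAT AAG TGA CTC AGC AGG TGG ACA TAC GTG CTA CAT GCC TGG AAA ACG TAC — no ATG→stop ORF.
Longest ORF is 15 nt in frame +3 (positions 27–41).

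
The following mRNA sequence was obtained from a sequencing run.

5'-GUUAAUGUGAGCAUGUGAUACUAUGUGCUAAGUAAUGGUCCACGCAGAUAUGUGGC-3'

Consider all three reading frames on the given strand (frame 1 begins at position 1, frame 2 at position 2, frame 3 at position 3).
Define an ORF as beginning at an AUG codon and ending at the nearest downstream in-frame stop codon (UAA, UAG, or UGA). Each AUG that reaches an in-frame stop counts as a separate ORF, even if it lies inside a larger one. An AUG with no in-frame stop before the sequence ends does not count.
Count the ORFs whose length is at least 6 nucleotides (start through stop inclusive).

3

Frame 1: GUU AAU GUG AGC AUG UGA UAC UAU GUG CUA AGU AAU GGU CCA CGC AGA UAU GUG — AUG at 13, stop UGA at 16 → 6 nt.
Frame 2: UUA AUG UGA GCA UGU GAU ACU AUG UGC UAA GUA AUG GUC CAC GCA GAU AUG UGG — AUG at 5, stop UGA at 8 → 6 nt; AUG at 23, stop UAA at 29 → 9 nt.
Frame 3: UAA UGU GAG CAU GUG AUA CUA UGU GCU AAG UAA UGG UCC ACG CAG AUA UGU GGC — no AUG→stop ORF.
ORFs ≥ 6 nucleotides: frame 1 13–18 (6 nucleotides), frame 2 5–10 (6 nucleotides), frame 2 23–31 (9 nucleotides). Count = 3.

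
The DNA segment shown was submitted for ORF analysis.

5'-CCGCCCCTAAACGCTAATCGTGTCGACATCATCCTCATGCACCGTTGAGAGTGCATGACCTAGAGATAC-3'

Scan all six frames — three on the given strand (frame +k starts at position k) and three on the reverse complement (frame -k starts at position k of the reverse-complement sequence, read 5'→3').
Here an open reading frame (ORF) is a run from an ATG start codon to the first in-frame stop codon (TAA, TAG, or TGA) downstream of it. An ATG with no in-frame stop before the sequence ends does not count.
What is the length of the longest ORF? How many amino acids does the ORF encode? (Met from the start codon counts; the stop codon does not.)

Reverse complement (5'→3'): GTATCTCTAGGTCATGCACTCTCAACGGTGCATGAGGATGATGTCGACACGATTAGCGTTTAGGGGCGG
Frame +1: CCG CCC CTA AAC GCT AAT CGT GTC GAC ATC ATC CTC ATG CAC CGT TGA GAG TGC ATG ACC TAG AGA TAC — ATG at 37, stop TGA at 46 → 12 nt; ATG at 55, stop TAG at 61 → 9 nt.
Frame +2: CGC CCC TAA ACG CTA ATC GTG TCG ACA TCA TCC TCA TGC ACC GTT GAG AGT GCA TGA CCT AGA GAT — no ATG→stop ORF.
Frame +3: GCC CCT AAA CGC TAA TCG TGT CGA CAT CAT CCT CAT GCA CCG TTG AGA GTG CAT GAC CTA GAG ATA — no ATG→stop ORF.
Frame -1: GTA TCT CTA GGT CAT GCA CTC TCA ACG GTG CAT GAG GAT GAT GTC GAC ACG ATT AGC GTT TAG GGG CGG — no ATG→stop ORF.
Frame -2: TAT CTC TAG GTC ATG CAC TCT CAA CGG TGC ATG AGG ATG ATG TCG ACA CGA TTA GCG TTT AGG GGC — no ATG→stop ORF.
Frame -3: ATC TCT AGG TCA TGC ACT CTC AAC GGT GCA TGA GGA TGA TGT CGA CAC GAT TAG CGT TTA GGG GCG — no ATG→stop ORF.
Longest: frame +1, positions 37–48, 12 nt = 4 codons = 3 aa. → 3 amino acids.

3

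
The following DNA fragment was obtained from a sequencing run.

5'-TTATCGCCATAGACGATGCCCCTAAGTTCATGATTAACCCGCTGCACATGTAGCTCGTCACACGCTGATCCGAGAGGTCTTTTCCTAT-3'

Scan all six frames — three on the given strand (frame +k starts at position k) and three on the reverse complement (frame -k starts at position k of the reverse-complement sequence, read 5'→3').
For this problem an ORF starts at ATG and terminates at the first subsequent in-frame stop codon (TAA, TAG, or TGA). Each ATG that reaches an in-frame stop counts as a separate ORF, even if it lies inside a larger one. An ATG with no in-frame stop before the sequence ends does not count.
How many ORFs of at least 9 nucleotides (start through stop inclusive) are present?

Reverse complement (5'→3'): ATAGGAAAAGACCTCTCGGATCAGCGTGTGACGAGCTACATGTGCAGCGGGTTAATCATGAACTTAGGGGCATCGTCTATGGCGATAA
Frame +1: TTA TCG CCA TAG ACG ATG CCC CTA AGT TCA TGA TTA ACC CGC TGC ACA TGT AGC TCG TCA CAC GCT GAT CCG AGA GGT CTT TTC CTA — ATG at 16, stop TGA at 31 → 18 nt.
Frame +2: TAT CGC CAT AGA CGA TGC CCC TAA GTT CAT GAT TAA CCC GCT GCA CAT GTA GCT CGT CAC ACG CTG ATC CGA GAG GTC TTT TCC TAT — no ATG→stop ORF.
Frame +3: ATC GCC ATA GAC GAT GCC CCT AAG TTC ATG ATT AAC CCG CTG CAC ATG TAG CTC GTC ACA CGC TGA TCC GAG AGG TCT TTT CCT — ATG at 30, stop TAG at 51 → 24 nt; ATG at 48, stop TAG at 51 → 6 nt.
Frame -1: ATA GGA AAA GAC CTC TCG GAT CAG CGT GTG ACG AGC TAC ATG TGC AGC GGG TTA ATC ATG AAC TTA GGG GCA TCG TCT ATG GCG ATA — no ATG→stop ORF.
Frame -2: TAG GAA AAG ACC TCT CGG ATC AGC GTG TGA CGA GCT ACA TGT GCA GCG GGT TAA TCA TGA ACT TAG GGG CAT CGT CTA TGG CGA TAA — no ATG→stop ORF.
Frame -3: AGG AAA AGA CCT CTC GGA TCA GCG TGT GAC GAG CTA CAT GTG CAG CGG GTT AAT CAT GAA CTT AGG GGC ATC GTC TAT GGC GAT — no ATG→stop ORF.
ORFs ≥ 9 nucleotides: frame +1 16–33 (18 nucleotides), frame +3 30–53 (24 nucleotides). Count = 2.

2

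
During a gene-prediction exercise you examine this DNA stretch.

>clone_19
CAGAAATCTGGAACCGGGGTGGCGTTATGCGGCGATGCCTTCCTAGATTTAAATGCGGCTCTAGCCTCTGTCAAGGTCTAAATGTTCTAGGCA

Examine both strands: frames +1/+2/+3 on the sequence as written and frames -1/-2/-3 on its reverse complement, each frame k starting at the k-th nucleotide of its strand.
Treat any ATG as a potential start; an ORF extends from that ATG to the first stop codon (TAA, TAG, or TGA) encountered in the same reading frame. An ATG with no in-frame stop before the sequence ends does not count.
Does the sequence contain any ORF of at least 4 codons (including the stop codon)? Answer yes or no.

yes

Reverse complement (5'→3'): TGCCTAGAACATTTAGACCTTGACAGAGGCTAGAGCCGCATTTAAATCTAGGAAGGCATCGCCGCATAACGCCACCCCGGTTCCAGATTTCTG
Frame +1: CAG AAA TCT GGA ACC GGG GTG GCG TTA TGC GGC GAT GCC TTC CTA GAT TTA AAT GCG GCT CTA GCC TCT GTC AAG GTC TAA ATG TTC TAG GCA — ATG at 82, stop TAG at 88 → 9 nt.
Frame +2: AGA AAT CTG GAA CCG GGG TGG CGT TAT GCG GCG ATG CCT TCC TAG ATT TAA ATG CGG CTC TAG CCT CTG TCA AGG TCT AAA TGT TCT AGG — ATG at 35, stop TAG at 44 → 12 nt; ATG at 53, stop TAG at 62 → 12 nt.
Frame +3: GAA ATC TGG AAC CGG GGT GGC GTT ATG CGG CGA TGC CTT CCT AGA TTT AAA TGC GGC TCT AGC CTC TGT CAA GGT CTA AAT GTT CTA GGC — no ATG→stop ORF.
Frame -1: TGC CTA GAA CAT TTA GAC CTT GAC AGA GGC TAG AGC CGC ATT TAA ATC TAG GAA GGC ATC GCC GCA TAA CGC CAC CCC GGT TCC AGA TTT CTG — no ATG→stop ORF.
Frame -2: GCC TAG AAC ATT TAG ACC TTG ACA GAG GCT AGA GCC GCA TTT AAA TCT AGG AAG GCA TCG CCG CAT AAC GCC ACC CCG GTT CCA GAT TTC — no ATG→stop ORF.
Frame -3: CCT AGA ACA TTT AGA CCT TGA CAG AGG CTA GAG CCG CAT TTA AAT CTA GGA AGG CAT CGC CGC ATA ACG CCA CCC CGG TTC CAG ATT TCT — no ATG→stop ORF.
Frame +2 has an ORF of 4 codons (positions 35–46) ≥ 4, so yes.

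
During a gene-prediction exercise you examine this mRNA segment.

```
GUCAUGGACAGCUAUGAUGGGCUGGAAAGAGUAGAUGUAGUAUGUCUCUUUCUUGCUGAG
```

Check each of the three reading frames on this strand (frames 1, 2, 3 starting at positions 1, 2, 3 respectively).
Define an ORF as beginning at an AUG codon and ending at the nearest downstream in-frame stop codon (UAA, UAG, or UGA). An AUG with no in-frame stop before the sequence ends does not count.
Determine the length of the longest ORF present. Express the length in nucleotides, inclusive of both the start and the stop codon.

Frame 1: GUC AUG GAC AGC UAU GAU GGG CUG GAA AGA GUA GAU GUA GUA UGU CUC UUU CUU GCU GAG — no AUG→stop ORF.
Frame 2: UCA UGG ACA GCU AUG AUG GGC UGG AAA GAG UAG AUG UAG UAU GUC UCU UUC UUG CUG — AUG at 14, stop UAG at 32 → 21 nt; AUG at 17, stop UAG at 32 → 18 nt; AUG at 35, stop UAG at 38 → 6 nt.
Frame 3: CAU GGA CAG CUA UGA UGG GCU GGA AAG AGU AGA UGU AGU AUG UCU CUU UCU UGC UGA — AUG at 42, stop UGA at 57 → 18 nt.
Longest: frame 2, positions 14–34, 21 nt = 7 codons = 6 aa. → 21 nucleotides.

21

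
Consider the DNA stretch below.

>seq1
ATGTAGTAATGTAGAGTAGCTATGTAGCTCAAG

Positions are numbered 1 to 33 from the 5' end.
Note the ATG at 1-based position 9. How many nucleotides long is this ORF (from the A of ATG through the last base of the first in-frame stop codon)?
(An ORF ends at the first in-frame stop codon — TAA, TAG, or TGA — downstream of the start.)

Codons from position 9: ATG (9–11), TAG (12–14).
TAG is the first in-frame stop; ORF spans 9–14, 6 nucleotides.

6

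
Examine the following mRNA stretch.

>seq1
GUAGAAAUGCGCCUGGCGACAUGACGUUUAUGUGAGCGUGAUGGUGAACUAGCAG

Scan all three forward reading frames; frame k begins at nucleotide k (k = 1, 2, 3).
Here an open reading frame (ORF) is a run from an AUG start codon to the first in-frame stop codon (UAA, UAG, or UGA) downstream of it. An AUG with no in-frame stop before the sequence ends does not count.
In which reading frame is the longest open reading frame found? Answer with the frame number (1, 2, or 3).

Frame 1: GUA GAA AUG CGC CUG GCG ACA UGA CGU UUA UGU GAG CGU GAU GGU GAA CUA GCA — AUG at 7, stop UGA at 22 → 18 nt.
Frame 2: UAG AAA UGC GCC UGG CGA CAU GAC GUU UAU GUG AGC GUG AUG GUG AAC UAG CAG — AUG at 41, stop UAG at 50 → 12 nt.
Frame 3: AGA AAU GCG CCU GGC GAC AUG ACG UUU AUG UGA GCG UGA UGG UGA ACU AGC — AUG at 21, stop UGA at 33 → 15 nt; AUG at 30, stop UGA at 33 → 6 nt.
Longest ORF is 18 nt in frame 1 (positions 7–24).

1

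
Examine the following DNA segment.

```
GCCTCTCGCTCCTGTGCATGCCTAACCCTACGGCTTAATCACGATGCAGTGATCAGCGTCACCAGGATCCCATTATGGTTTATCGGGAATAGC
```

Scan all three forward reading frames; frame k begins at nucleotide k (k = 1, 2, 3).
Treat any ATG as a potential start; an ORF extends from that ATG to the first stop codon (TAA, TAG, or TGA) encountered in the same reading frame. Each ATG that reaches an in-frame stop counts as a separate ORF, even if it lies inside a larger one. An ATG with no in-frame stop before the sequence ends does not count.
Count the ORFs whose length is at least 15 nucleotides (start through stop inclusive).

2

Frame 1: GCC TCT CGC TCC TGT GCA TGC CTA ACC CTA CGG CTT AAT CAC GAT GCA GTG ATC AGC GTC ACC AGG ATC CCA TTA TGG TTT ATC GGG AAT AGC — no ATG→stop ORF.
Frame 2: CCT CTC GCT CCT GTG CAT GCC TAA CCC TAC GGC TTA ATC ACG ATG CAG TGA TCA GCG TCA CCA GGA TCC CAT TAT GGT TTA TCG GGA ATA — ATG at 44, stop TGA at 50 → 9 nt.
Frame 3: CTC TCG CTC CTG TGC ATG CCT AAC CCT ACG GCT TAA TCA CGA TGC AGT GAT CAG CGT CAC CAG GAT CCC ATT ATG GTT TAT CGG GAA TAG — ATG at 18, stop TAA at 36 → 21 nt; ATG at 75, stop TAG at 90 → 18 nt.
ORFs ≥ 15 nucleotides: frame 3 18–38 (21 nucleotides), frame 3 75–92 (18 nucleotides). Count = 2.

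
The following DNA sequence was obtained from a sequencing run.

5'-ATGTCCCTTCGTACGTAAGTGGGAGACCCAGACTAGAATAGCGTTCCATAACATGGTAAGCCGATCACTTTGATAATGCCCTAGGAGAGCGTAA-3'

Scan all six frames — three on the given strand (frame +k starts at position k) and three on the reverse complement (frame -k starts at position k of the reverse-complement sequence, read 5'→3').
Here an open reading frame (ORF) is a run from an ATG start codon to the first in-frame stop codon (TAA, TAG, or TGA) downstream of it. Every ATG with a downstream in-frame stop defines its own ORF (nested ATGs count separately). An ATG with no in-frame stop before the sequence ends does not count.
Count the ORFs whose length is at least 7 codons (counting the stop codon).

Reverse complement (5'→3'): TTACGCTCTCCTAGGGCATTATCAAAGTGATCGGCTTACCATGTTATGGAACGCTATTCTAGTCTGGGTCTCCCACTTACGTACGAAGGGACAT
Frame +1: ATG TCC CTT CGT ACG TAA GTG GGA GAC CCA GAC TAG AAT AGC GTT CCA TAA CAT GGT AAG CCG ATC ACT TTG ATA ATG CCC TAG GAG AGC GTA — ATG at 1, stop TAA at 16 → 18 nt; ATG at 76, stop TAG at 82 → 9 nt.
Frame +2: TGT CCC TTC GTA CGT AAG TGG GAG ACC CAG ACT AGA ATA GCG TTC CAT AAC ATG GTA AGC CGA TCA CTT TGA TAA TGC CCT AGG AGA GCG TAA — ATG at 53, stop TGA at 71 → 21 nt.
Frame +3: GTC CCT TCG TAC GTA AGT GGG AGA CCC AGA CTA GAA TAG CGT TCC ATA ACA TGG TAA GCC GAT CAC TTT GAT AAT GCC CTA GGA GAG CGT — no ATG→stop ORF.
Frame -1: TTA CGC TCT CCT AGG GCA TTA TCA AAG TGA TCG GCT TAC CAT GTT ATG GAA CGC TAT TCT AGT CTG GGT CTC CCA CTT ACG TAC GAA GGG ACA — no ATG→stop ORF.
Frame -2: TAC GCT CTC CTA GGG CAT TAT CAA AGT GAT CGG CTT ACC ATG TTA TGG AAC GCT ATT CTA GTC TGG GTC TCC CAC TTA CGT ACG AAG GGA CAT — no ATG→stop ORF.
Frame -3: ACG CTC TCC TAG GGC ATT ATC AAA GTG ATC GGC TTA CCA TGT TAT GGA ACG CTA TTC TAG TCT GGG TCT CCC ACT TAC GTA CGA AGG GAC — no ATG→stop ORF.
ORFs ≥ 7 codons: frame +2 53–73 (7 codons). Count = 1.

1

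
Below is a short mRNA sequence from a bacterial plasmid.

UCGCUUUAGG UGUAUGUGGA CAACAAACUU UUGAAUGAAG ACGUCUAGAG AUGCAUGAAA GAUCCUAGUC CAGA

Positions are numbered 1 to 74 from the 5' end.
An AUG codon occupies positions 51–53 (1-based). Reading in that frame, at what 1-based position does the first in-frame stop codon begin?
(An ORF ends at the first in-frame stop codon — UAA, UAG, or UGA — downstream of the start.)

Codons from position 51: AUG (51–53), CAU (54–56), GAA (57–59), AGA (60–62), UCC (63–65), UAG (66–68).
UAG is a stop codon; it begins at position 66.

66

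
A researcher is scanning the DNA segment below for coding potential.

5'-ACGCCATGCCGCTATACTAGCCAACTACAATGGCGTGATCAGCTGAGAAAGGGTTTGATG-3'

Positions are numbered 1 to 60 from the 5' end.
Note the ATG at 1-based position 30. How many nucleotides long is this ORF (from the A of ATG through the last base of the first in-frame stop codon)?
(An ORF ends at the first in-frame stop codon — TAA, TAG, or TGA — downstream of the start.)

9

Codons from position 30: ATG (30–32), GCG (33–35), TGA (36–38).
TGA is the first in-frame stop; ORF spans 30–38, 9 nucleotides.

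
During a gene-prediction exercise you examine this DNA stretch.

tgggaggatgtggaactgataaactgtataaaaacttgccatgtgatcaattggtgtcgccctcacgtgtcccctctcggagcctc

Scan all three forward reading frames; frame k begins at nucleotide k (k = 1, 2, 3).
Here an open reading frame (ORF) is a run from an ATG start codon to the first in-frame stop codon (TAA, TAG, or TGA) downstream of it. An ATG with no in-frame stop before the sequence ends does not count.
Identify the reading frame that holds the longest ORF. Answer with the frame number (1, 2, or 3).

2

Frame 1: TGG GAG GAT GTG GAA CTG ATA AAC TGT ATA AAA ACT TGC CAT GTG ATC AAT TGG TGT CGC CCT CAC GTG TCC CCT CTC GGA GCC — no ATG→stop ORF.
Frame 2: GGG AGG ATG TGG AAC TGA TAA ACT GTA TAA AAA CTT GCC ATG TGA TCA ATT GGT GTC GCC CTC ACG TGT CCC CTC TCG GAG CCT — ATG at 8, stop TGA at 17 → 12 nt; ATG at 41, stop TGA at 44 → 6 nt.
Frame 3: GGA GGA TGT GGA ACT GAT AAA CTG TAT AAA AAC TTG CCA TGT GAT CAA TTG GTG TCG CCC TCA CGT GTC CCC TCT CGG AGC CTC — no ATG→stop ORF.
Longest ORF is 12 nt in frame 2 (positions 8–19).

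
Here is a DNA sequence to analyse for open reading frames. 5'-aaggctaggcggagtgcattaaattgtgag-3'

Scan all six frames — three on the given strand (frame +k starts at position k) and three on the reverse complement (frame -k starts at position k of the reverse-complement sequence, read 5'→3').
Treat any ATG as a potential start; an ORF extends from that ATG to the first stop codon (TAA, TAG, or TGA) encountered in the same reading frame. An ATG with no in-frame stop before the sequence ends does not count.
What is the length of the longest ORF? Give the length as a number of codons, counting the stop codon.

5

Reverse complement (5'→3'): CTCACAATTTAATGCACTCCGCCTAGCCTT
Frame +1: AAG GCT AGG CGG AGT GCA TTA AAT TGT GAG — no ATG→stop ORF.
Frame +2: AGG CTA GGC GGA GTG CAT TAA ATT GTG — no ATG→stop ORF.
Frame +3: GGC TAG GCG GAG TGC ATT AAA TTG TGA — no ATG→stop ORF.
Frame -1: CTC ACA ATT TAA TGC ACT CCG CCT AGC CTT — no ATG→stop ORF.
Frame -2: TCA CAA TTT AAT GCA CTC CGC CTA GCC — no ATG→stop ORF.
Frame -3: CAC AAT TTA ATG CAC TCC GCC TAG CCT — ATG at 12, stop TAG at 24 → 15 nt.
Longest: frame -3, positions 12–26, 15 nt = 5 codons = 4 aa. → 5 codons.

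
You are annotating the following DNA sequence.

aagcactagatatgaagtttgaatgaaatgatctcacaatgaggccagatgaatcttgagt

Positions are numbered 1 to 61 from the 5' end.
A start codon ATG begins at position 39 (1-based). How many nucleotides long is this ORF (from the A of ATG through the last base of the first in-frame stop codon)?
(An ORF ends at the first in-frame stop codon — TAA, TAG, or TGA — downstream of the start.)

Codons from position 39: ATG (39–41), AGG (42–44), CCA (45–47), GAT (48–50), GAA (51–53), TCT (54–56), TGA (57–59).
TGA is the first in-frame stop; ORF spans 39–59, 21 nucleotides.

21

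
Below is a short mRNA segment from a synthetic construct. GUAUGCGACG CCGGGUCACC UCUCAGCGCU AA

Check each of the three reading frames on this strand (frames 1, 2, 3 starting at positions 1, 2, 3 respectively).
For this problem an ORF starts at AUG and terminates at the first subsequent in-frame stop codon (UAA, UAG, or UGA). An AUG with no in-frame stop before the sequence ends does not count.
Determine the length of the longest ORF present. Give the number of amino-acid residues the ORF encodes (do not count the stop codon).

9

Frame 1: GUA UGC GAC GCC GGG UCA CCU CUC AGC GCU — no AUG→stop ORF.
Frame 2: UAU GCG ACG CCG GGU CAC CUC UCA GCG CUA — no AUG→stop ORF.
Frame 3: AUG CGA CGC CGG GUC ACC UCU CAG CGC UAA — AUG at 3, stop UAA at 30 → 30 nt.
Longest: frame 3, positions 3–32, 30 nt = 10 codons = 9 aa. → 9 amino acids.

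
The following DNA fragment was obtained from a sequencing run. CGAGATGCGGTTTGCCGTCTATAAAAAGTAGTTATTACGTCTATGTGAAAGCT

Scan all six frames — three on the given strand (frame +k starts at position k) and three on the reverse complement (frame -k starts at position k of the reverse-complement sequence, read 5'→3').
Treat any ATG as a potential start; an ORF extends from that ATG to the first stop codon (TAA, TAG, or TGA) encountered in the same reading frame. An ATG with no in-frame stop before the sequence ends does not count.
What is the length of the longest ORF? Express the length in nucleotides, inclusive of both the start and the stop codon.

Reverse complement (5'→3'): AGCTTTCACATAGACGTAATAACTACTTTTTATAGACGGCAAACCGCATCTCG
Frame +1: CGA GAT GCG GTT TGC CGT CTA TAA AAA GTA GTT ATT ACG TCT ATG TGA AAG — ATG at 43, stop TGA at 46 → 6 nt.
Frame +2: GAG ATG CGG TTT GCC GTC TAT AAA AAG TAG TTA TTA CGT CTA TGT GAA AGC — ATG at 5, stop TAG at 29 → 27 nt.
Frame +3: AGA TGC GGT TTG CCG TCT ATA AAA AGT AGT TAT TAC GTC TAT GTG AAA GCT — no ATG→stop ORF.
Frame -1: AGC TTT CAC ATA GAC GTA ATA ACT ACT TTT TAT AGA CGG CAA ACC GCA TCT — no ATG→stop ORF.
Frame -2: GCT TTC ACA TAG ACG TAA TAA CTA CTT TTT ATA GAC GGC AAA CCG CAT CTC — no ATG→stop ORF.
Frame -3: CTT TCA CAT AGA CGT AAT AAC TAC TTT TTA TAG ACG GCA AAC CGC ATC TCG — no ATG→stop ORF.
Longest: frame +2, positions 5–31, 27 nt = 9 codons = 8 aa. → 27 nucleotides.

27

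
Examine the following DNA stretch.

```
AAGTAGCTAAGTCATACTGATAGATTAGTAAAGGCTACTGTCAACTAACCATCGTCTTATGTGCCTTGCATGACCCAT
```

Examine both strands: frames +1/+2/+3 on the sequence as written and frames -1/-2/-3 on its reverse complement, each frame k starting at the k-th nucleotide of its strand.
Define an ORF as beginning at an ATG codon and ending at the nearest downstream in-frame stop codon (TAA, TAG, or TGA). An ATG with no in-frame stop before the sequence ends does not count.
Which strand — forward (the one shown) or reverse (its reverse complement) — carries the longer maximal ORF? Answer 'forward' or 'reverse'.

Reverse complement (5'→3'): ATGGGTCATGCAAGGCACATAAGACGATGGTTAGTTGACAGTAGCCTTTACTAATCTATCAGTATGACTTAGCTACTT
Frame +1: AAG TAG CTA AGT CAT ACT GAT AGA TTA GTA AAG GCT ACT GTC AAC TAA CCA TCG TCT TAT GTG CCT TGC ATG ACC CAT — no ATG→stop ORF.
Frame +2: AGT AGC TAA GTC ATA CTG ATA GAT TAG TAA AGG CTA CTG TCA ACT AAC CAT CGT CTT ATG TGC CTT GCA TGA CCC — ATG at 59, stop TGA at 71 → 15 nt.
Frame +3: GTA GCT AAG TCA TAC TGA TAG ATT AGT AAA GGC TAC TGT CAA CTA ACC ATC GTC TTA TGT GCC TTG CAT GAC CCA — no ATG→stop ORF.
Frame -1: ATG GGT CAT GCA AGG CAC ATA AGA CGA TGG TTA GTT GAC AGT AGC CTT TAC TAA TCT ATC AGT ATG ACT TAG CTA CTT — ATG at 1, stop TAA at 52 → 54 nt; ATG at 64, stop TAG at 70 → 9 nt.
Frame -2: TGG GTC ATG CAA GGC ACA TAA GAC GAT GGT TAG TTG ACA GTA GCC TTT ACT AAT CTA TCA GTA TGA CTT AGC TAC — ATG at 8, stop TAA at 20 → 15 nt.
Frame -3: GGG TCA TGC AAG GCA CAT AAG ACG ATG GTT AGT TGA CAG TAG CCT TTA CTA ATC TAT CAG TAT GAC TTA GCT ACT — ATG at 27, stop TGA at 36 → 12 nt.
Forward-strand max 15 nt; reverse-strand max 54 nt. The reverse strand has the longer ORF.

reverse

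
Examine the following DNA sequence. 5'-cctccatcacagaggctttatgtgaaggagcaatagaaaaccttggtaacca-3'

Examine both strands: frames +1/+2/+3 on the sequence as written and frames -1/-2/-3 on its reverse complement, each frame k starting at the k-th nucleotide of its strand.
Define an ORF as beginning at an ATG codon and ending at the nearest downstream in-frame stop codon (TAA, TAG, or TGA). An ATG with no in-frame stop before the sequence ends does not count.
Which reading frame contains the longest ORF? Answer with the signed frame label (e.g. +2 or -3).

+2

Reverse complement (5'→3'): TGGTTACCAAGGTTTTCTATTGCTCCTTCACATAAAGCCTCTGTGATGGAGG
Frame +1: CCT CCA TCA CAG AGG CTT TAT GTG AAG GAG CAA TAG AAA ACC TTG GTA ACC — no ATG→stop ORF.
Frame +2: CTC CAT CAC AGA GGC TTT ATG TGA AGG AGC AAT AGA AAA CCT TGG TAA CCA — ATG at 20, stop TGA at 23 → 6 nt.
Frame +3: TCC ATC ACA GAG GCT TTA TGT GAA GGA GCA ATA GAA AAC CTT GGT AAC — no ATG→stop ORF.
Frame -1: TGG TTA CCA AGG TTT TCT ATT GCT CCT TCA CAT AAA GCC TCT GTG ATG GAG — no ATG→stop ORF.
Frame -2: GGT TAC CAA GGT TTT CTA TTG CTC CTT CAC ATA AAG CCT CTG TGA TGG AGG — no ATG→stop ORF.
Frame -3: GTT ACC AAG GTT TTC TAT TGC TCC TTC ACA TAA AGC CTC TGT GAT GGA — no ATG→stop ORF.
Longest ORF is 6 nt in frame +2 (positions 20–25).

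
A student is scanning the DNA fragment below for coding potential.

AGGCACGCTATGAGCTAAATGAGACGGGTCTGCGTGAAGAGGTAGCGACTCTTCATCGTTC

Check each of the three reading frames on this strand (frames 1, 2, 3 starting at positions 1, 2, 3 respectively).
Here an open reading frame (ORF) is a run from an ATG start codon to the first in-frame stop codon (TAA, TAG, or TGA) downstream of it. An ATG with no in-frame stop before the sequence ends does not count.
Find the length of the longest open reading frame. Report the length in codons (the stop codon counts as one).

9

Frame 1: AGG CAC GCT ATG AGC TAA ATG AGA CGG GTC TGC GTG AAG AGG TAG CGA CTC TTC ATC GTT — ATG at 10, stop TAA at 16 → 9 nt; ATG at 19, stop TAG at 43 → 27 nt.
Frame 2: GGC ACG CTA TGA GCT AAA TGA GAC GGG TCT GCG TGA AGA GGT AGC GAC TCT TCA TCG TTC — no ATG→stop ORF.
Frame 3: GCA CGC TAT GAG CTA AAT GAG ACG GGT CTG CGT GAA GAG GTA GCG ACT CTT CAT CGT — no ATG→stop ORF.
Longest: frame 1, positions 19–45, 27 nt = 9 codons = 8 aa. → 9 codons.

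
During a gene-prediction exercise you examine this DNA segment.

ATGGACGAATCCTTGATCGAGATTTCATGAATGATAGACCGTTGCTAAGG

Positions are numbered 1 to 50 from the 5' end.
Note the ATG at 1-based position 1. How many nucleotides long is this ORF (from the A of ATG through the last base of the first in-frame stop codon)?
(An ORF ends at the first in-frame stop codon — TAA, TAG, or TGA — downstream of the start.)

30

Codons from position 1: ATG (1–3), GAC (4–6), GAA (7–9), TCC (10–12), TTG (13–15), ATC (16–18), GAG (19–21), ATT (22–24), TCA (25–27), TGA (28–30).
TGA is the first in-frame stop; ORF spans 1–30, 30 nucleotides.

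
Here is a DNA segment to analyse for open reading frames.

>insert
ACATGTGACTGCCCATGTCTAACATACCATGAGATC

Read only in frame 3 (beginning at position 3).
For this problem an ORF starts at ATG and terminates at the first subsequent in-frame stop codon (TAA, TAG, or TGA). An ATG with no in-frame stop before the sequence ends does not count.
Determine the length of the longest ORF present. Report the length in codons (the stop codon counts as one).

6

Frame 3: ATG TGA CTG CCC ATG TCT AAC ATA CCA TGA GAT — ATG at 3, stop TGA at 6 → 6 nt; ATG at 15, stop TGA at 30 → 18 nt.
Longest: frame 3, positions 15–32, 18 nt = 6 codons = 5 aa. → 6 codons.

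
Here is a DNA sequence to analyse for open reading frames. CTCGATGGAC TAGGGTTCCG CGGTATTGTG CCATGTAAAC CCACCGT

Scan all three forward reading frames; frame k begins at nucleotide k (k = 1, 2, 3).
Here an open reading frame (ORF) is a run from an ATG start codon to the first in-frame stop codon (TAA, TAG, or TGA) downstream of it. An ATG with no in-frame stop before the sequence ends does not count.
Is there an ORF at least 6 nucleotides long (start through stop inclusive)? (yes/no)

yes

Frame 1: CTC GAT GGA CTA GGG TTC CGC GGT ATT GTG CCA TGT AAA CCC ACC — no ATG→stop ORF.
Frame 2: TCG ATG GAC TAG GGT TCC GCG GTA TTG TGC CAT GTA AAC CCA CCG — ATG at 5, stop TAG at 11 → 9 nt.
Frame 3: CGA TGG ACT AGG GTT CCG CGG TAT TGT GCC ATG TAA ACC CAC CGT — ATG at 33, stop TAA at 36 → 6 nt.
Frame 2 has an ORF of 9 nucleotides (positions 5–13) ≥ 6, so yes.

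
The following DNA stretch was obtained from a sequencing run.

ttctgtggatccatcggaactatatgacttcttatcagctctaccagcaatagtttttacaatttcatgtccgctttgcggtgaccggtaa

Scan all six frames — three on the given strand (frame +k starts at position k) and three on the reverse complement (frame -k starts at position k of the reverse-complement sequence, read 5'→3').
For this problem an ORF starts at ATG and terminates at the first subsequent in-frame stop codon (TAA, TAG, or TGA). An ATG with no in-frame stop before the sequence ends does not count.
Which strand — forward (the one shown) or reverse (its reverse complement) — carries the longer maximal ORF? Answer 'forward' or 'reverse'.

Reverse complement (5'→3'): TTACCGGTCACCGCAAAGCGGACATGAAATTGTAAAAACTATTGCTGGTAGAGCTGATAAGAAGTCATATAGTTCCGATGGATCCACAGAA
Frame +1: TTC TGT GGA TCC ATC GGA ACT ATA TGA CTT CTT ATC AGC TCT ACC AGC AAT AGT TTT TAC AAT TTC ATG TCC GCT TTG CGG TGA CCG GTA — ATG at 67, stop TGA at 82 → 18 nt.
Frame +2: TCT GTG GAT CCA TCG GAA CTA TAT GAC TTC TTA TCA GCT CTA CCA GCA ATA GTT TTT ACA ATT TCA TGT CCG CTT TGC GGT GAC CGG TAA — no ATG→stop ORF.
Frame +3: CTG TGG ATC CAT CGG AAC TAT ATG ACT TCT TAT CAG CTC TAC CAG CAA TAG TTT TTA CAA TTT CAT GTC CGC TTT GCG GTG ACC GGT — ATG at 24, stop TAG at 51 → 30 nt.
Frame -1: TTA CCG GTC ACC GCA AAG CGG ACA TGA AAT TGT AAA AAC TAT TGC TGG TAG AGC TGA TAA GAA GTC ATA TAG TTC CGA TGG ATC CAC AGA — no ATG→stop ORF.
Frame -2: TAC CGG TCA CCG CAA AGC GGA CAT GAA ATT GTA AAA ACT ATT GCT GGT AGA GCT GAT AAG AAG TCA TAT AGT TCC GAT GGA TCC ACA GAA — no ATG→stop ORF.
Frame -3: ACC GGT CAC CGC AAA GCG GAC ATG AAA TTG TAA AAA CTA TTG CTG GTA GAG CTG ATA AGA AGT CAT ATA GTT CCG ATG GAT CCA CAG — ATG at 24, stop TAA at 33 → 12 nt.
Forward-strand max 30 nt; reverse-strand max 12 nt. The forward strand has the longer ORF.

forward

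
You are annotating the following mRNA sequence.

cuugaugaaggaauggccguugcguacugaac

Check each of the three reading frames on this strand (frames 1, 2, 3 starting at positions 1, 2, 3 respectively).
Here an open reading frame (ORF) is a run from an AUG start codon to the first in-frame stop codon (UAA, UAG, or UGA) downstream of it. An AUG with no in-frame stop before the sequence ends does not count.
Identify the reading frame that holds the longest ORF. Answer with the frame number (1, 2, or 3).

1

Frame 1: CUU GAU GAA GGA AUG GCC GUU GCG UAC UGA — AUG at 13, stop UGA at 28 → 18 nt.
Frame 2: UUG AUG AAG GAA UGG CCG UUG CGU ACU GAA — no AUG→stop ORF.
Frame 3: UGA UGA AGG AAU GGC CGU UGC GUA CUG AAC — no AUG→stop ORF.
Longest ORF is 18 nt in frame 1 (positions 13–30).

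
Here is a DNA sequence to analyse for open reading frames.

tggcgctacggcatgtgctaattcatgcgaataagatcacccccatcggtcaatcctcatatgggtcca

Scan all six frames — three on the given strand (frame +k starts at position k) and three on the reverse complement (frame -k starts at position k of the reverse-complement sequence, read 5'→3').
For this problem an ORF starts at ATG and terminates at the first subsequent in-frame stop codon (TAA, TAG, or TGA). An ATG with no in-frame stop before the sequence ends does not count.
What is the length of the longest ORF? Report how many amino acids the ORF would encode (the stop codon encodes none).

Reverse complement (5'→3'): TGGACCCATATGAGGATTGACCGATGGGGGTGATCTTATTCGCATGAATTAGCACATGCCGTAGCGCCA
Frame +1: TGG CGC TAC GGC ATG TGC TAA TTC ATG CGA ATA AGA TCA CCC CCA TCG GTC AAT CCT CAT ATG GGT CCA — ATG at 13, stop TAA at 19 → 9 nt.
Frame +2: GGC GCT ACG GCA TGT GCT AAT TCA TGC GAA TAA GAT CAC CCC CAT CGG TCA ATC CTC ATA TGG GTC — no ATG→stop ORF.
Frame +3: GCG CTA CGG CAT GTG CTA ATT CAT GCG AAT AAG ATC ACC CCC ATC GGT CAA TCC TCA TAT GGG TCC — no ATG→stop ORF.
Frame -1: TGG ACC CAT ATG AGG ATT GAC CGA TGG GGG TGA TCT TAT TCG CAT GAA TTA GCA CAT GCC GTA GCG CCA — ATG at 10, stop TGA at 31 → 24 nt.
Frame -2: GGA CCC ATA TGA GGA TTG ACC GAT GGG GGT GAT CTT ATT CGC ATG AAT TAG CAC ATG CCG TAG CGC — ATG at 44, stop TAG at 50 → 9 nt; ATG at 56, stop TAG at 62 → 9 nt.
Frame -3: GAC CCA TAT GAG GAT TGA CCG ATG GGG GTG ATC TTA TTC GCA TGA ATT AGC ACA TGC CGT AGC GCC — ATG at 24, stop TGA at 45 → 24 nt.
Longest: frame -1, positions 10–33, 24 nt = 8 codons = 7 aa. → 7 amino acids.

7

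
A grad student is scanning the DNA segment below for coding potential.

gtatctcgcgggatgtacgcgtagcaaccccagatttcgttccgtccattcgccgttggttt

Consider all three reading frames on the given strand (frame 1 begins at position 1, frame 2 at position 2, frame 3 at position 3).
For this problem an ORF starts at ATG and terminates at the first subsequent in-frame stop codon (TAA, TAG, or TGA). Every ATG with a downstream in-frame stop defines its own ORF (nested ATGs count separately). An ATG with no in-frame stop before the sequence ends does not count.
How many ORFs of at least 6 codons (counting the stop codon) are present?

Frame 1: GTA TCT CGC GGG ATG TAC GCG TAG CAA CCC CAG ATT TCG TTC CGT CCA TTC GCC GTT GGT — ATG at 13, stop TAG at 22 → 12 nt.
Frame 2: TAT CTC GCG GGA TGT ACG CGT AGC AAC CCC AGA TTT CGT TCC GTC CAT TCG CCG TTG GTT — no ATG→stop ORF.
Frame 3: ATC TCG CGG GAT GTA CGC GTA GCA ACC CCA GAT TTC GTT CCG TCC ATT CGC CGT TGG TTT — no ATG→stop ORF.
No ORF reaches 6 codons. Count = 0.

0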